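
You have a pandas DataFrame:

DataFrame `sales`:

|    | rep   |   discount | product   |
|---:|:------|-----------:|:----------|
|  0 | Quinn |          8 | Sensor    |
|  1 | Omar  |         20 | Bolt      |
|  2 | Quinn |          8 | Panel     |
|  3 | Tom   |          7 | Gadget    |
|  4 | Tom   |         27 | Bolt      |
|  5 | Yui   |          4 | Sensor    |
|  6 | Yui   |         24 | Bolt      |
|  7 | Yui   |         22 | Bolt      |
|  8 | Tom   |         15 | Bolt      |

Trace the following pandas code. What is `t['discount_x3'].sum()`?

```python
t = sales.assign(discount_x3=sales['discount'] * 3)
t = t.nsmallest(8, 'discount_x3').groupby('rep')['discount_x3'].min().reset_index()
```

add column discount_x3 = sales['discount'] * 3:
     rep  discount product  discount_x3
0  Quinn         8  Sensor           24
1   Omar        20    Bolt           60
2  Quinn         8   Panel           24
3    Tom         7  Gadget           21
4    Tom        27    Bolt           81
5    Yui         4  Sensor           12
6    Yui        24    Bolt           72
7    Yui        22    Bolt           66
8    Tom        15    Bolt           45
take 8 rows with smallest discount_x3:
     rep  discount product  discount_x3
5    Yui         4  Sensor           12
3    Tom         7  Gadget           21
0  Quinn         8  Sensor           24
2  Quinn         8   Panel           24
8    Tom        15    Bolt           45
1   Omar        20    Bolt           60
7    Yui        22    Bolt           66
6    Yui        24    Bolt           72
group by rep, min of discount_x3:
rep
Omar     60
Quinn    24
Tom      21
Yui      12
Name: discount_x3, dtype: int64
reset_index():
     rep  discount_x3
0   Omar           60
1  Quinn           24
2    Tom           21
3    Yui           12
So sum() = 117.

117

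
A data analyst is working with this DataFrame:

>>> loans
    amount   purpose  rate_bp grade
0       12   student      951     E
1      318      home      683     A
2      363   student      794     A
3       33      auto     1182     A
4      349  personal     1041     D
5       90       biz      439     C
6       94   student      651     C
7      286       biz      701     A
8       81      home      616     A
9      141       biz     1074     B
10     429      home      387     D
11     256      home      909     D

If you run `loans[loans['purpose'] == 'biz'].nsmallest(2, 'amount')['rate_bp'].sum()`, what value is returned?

1513

filter rows where purpose == 'biz':
   amount purpose  rate_bp grade
5      90     biz      439     C
7     286     biz      701     A
9     141     biz     1074     B
take 2 rows with smallest amount:
   amount purpose  rate_bp grade
5      90     biz      439     C
9     141     biz     1074     B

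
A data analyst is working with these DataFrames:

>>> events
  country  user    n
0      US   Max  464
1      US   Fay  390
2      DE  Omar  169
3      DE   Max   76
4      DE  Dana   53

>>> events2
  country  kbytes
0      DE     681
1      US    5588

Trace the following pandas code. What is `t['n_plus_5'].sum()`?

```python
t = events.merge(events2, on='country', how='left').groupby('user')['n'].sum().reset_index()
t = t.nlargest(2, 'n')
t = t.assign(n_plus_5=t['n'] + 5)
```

940

merge on 'country' (how='left') → 5 rows:
  country  user    n  kbytes
0      US   Max  464    5588
1      US   Fay  390    5588
2      DE  Omar  169     681
3      DE   Max   76     681
4      DE  Dana   53     681
group by user, sum of n:
user
Dana     53
Fay     390
Max     540
Omar    169
Name: n, dtype: int64
reset_index():
   user    n
0  Dana   53
1   Fay  390
2   Max  540
3  Omar  169
take 2 rows with largest n:
  user    n
2  Max  540
1  Fay  390
add column n_plus_5 = t['n'] + 5:
  user    n  n_plus_5
2  Max  540       545
1  Fay  390       395
Hence 940.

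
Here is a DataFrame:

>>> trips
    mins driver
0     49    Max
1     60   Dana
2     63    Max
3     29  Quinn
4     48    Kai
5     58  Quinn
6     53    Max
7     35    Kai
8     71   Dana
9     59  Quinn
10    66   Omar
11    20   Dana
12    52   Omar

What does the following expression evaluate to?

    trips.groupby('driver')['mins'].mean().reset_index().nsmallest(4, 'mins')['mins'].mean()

group by driver, mean of mins:
driver
Dana     50.333333
Kai      41.500000
Max      55.000000
Omar     59.000000
Quinn    48.666667
Name: mins, dtype: float64
reset_index():
  driver       mins
0   Dana  50.333333
1    Kai  41.500000
2    Max  55.000000
3   Omar  59.000000
4  Quinn  48.666667
take 4 rows with smallest mins:
  driver       mins
1    Kai  41.500000
4  Quinn  48.666667
0   Dana  50.333333
2    Max  55.000000

48.875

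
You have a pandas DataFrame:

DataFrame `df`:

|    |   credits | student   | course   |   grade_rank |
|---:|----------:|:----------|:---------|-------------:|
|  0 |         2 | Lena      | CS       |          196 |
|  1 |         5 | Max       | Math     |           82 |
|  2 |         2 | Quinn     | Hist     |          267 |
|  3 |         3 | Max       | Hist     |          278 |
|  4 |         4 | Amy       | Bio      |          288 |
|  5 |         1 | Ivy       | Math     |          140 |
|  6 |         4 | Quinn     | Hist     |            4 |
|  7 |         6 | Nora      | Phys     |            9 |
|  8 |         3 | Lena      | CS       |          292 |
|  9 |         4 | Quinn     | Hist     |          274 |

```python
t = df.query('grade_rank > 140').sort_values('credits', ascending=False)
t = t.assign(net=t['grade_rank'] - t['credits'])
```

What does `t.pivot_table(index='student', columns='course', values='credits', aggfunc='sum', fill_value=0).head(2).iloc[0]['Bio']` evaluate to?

4

filter rows where grade_rank > 140:
   credits student course  grade_rank
0        2    Lena     CS         196
2        2   Quinn   Hist         267
3        3     Max   Hist         278
4        4     Amy    Bio         288
8        3    Lena     CS         292
9        4   Quinn   Hist         274
sort by credits descending:
   credits student course  grade_rank
4        4     Amy    Bio         288
9        4   Quinn   Hist         274
3        3     Max   Hist         278
8        3    Lena     CS         292
0        2    Lena     CS         196
2        2   Quinn   Hist         267
add column net = t['grade_rank'] - t['credits']:
   credits student course  grade_rank  net
4        4     Amy    Bio         288  284
9        4   Quinn   Hist         274  270
3        3     Max   Hist         278  275
8        3    Lena     CS         292  289
0        2    Lena     CS         196  194
2        2   Quinn   Hist         267  265
pivot: rows=student, cols=course, sum(credits):
course   Bio  CS  Hist
student               
Amy        4   0     0
Lena       0   5     0
Max        0   0     3
Quinn      0   0     6
take first 2 rows:
course   Bio  CS  Hist
student               
Amy        4   0     0
Lena       0   5     0
So iloc[0]['Bio'] = 4.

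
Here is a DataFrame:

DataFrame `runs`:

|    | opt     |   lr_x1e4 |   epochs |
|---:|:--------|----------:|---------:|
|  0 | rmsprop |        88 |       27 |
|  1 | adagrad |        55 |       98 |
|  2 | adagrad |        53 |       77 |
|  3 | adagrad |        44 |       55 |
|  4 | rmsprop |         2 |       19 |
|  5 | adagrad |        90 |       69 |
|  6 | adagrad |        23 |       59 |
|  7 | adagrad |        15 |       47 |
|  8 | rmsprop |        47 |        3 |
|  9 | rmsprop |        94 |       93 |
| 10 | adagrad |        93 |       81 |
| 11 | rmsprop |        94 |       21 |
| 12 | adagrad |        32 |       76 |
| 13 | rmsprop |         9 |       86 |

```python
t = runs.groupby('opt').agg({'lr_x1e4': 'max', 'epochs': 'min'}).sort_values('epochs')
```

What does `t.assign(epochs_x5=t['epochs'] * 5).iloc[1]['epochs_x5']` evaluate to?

group by opt: max(lr_x1e4), min(epochs):
         lr_x1e4  epochs
opt                     
adagrad       93      47
rmsprop       94       3
sort by epochs:
         lr_x1e4  epochs
opt                     
rmsprop       94       3
adagrad       93      47
add column epochs_x5 = t['epochs'] * 5:
         lr_x1e4  epochs  epochs_x5
opt                                
rmsprop       94       3         15
adagrad       93      47        235
Taking the value at position 1, column 'epochs_x5' gives 235.

235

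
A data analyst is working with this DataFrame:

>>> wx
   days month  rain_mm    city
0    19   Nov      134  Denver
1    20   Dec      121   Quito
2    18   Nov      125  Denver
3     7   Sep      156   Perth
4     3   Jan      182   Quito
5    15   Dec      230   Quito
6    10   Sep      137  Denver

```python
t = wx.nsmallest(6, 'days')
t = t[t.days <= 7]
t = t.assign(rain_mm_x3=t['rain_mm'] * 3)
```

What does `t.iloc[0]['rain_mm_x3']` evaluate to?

546

take 6 rows with smallest days:
   days month  rain_mm    city
4     3   Jan      182   Quito
3     7   Sep      156   Perth
6    10   Sep      137  Denver
5    15   Dec      230   Quito
2    18   Nov      125  Denver
0    19   Nov      134  Denver
filter rows where days <= 7:
   days month  rain_mm   city
4     3   Jan      182  Quito
3     7   Sep      156  Perth
add column rain_mm_x3 = t['rain_mm'] * 3:
   days month  rain_mm   city  rain_mm_x3
4     3   Jan      182  Quito         546
3     7   Sep      156  Perth         468
So iloc[0]['rain_mm_x3'] = 546.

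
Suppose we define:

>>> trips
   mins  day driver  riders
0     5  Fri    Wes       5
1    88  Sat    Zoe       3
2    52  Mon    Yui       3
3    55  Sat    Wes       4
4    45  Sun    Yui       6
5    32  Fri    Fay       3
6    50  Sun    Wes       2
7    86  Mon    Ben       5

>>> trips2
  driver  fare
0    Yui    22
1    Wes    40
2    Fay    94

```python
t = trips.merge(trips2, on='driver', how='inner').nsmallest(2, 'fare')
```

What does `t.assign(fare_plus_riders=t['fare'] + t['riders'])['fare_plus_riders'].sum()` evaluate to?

53

merge on 'driver' (how='inner') → 6 rows:
   mins  day driver  riders  fare
0     5  Fri    Wes       5    40
1    52  Mon    Yui       3    22
2    55  Sat    Wes       4    40
3    45  Sun    Yui       6    22
4    32  Fri    Fay       3    94
5    50  Sun    Wes       2    40
take 2 rows with smallest fare:
   mins  day driver  riders  fare
1    52  Mon    Yui       3    22
3    45  Sun    Yui       6    22
add column fare_plus_riders = t['fare'] + t['riders']:
   mins  day driver  riders  fare  fare_plus_riders
1    52  Mon    Yui       3    22                25
3    45  Sun    Yui       6    22                28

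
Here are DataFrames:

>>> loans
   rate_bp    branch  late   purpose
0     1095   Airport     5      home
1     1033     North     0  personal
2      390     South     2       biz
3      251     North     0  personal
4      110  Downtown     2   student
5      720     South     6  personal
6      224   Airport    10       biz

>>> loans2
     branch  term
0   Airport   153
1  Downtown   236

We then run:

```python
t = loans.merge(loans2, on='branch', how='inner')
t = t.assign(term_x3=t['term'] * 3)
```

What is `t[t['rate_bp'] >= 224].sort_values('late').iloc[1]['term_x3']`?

merge on 'branch' (how='inner') → 3 rows:
   rate_bp    branch  late  purpose  term
0     1095   Airport     5     home   153
1      110  Downtown     2  student   236
2      224   Airport    10      biz   153
add column term_x3 = t['term'] * 3:
   rate_bp    branch  late  purpose  term  term_x3
0     1095   Airport     5     home   153      459
1      110  Downtown     2  student   236      708
2      224   Airport    10      biz   153      459
filter rows where rate_bp >= 224:
   rate_bp   branch  late purpose  term  term_x3
0     1095  Airport     5    home   153      459
2      224  Airport    10     biz   153      459
sort by late:
   rate_bp   branch  late purpose  term  term_x3
0     1095  Airport     5    home   153      459
2      224  Airport    10     biz   153      459
value at position 1, column 'term_x3' → 459

459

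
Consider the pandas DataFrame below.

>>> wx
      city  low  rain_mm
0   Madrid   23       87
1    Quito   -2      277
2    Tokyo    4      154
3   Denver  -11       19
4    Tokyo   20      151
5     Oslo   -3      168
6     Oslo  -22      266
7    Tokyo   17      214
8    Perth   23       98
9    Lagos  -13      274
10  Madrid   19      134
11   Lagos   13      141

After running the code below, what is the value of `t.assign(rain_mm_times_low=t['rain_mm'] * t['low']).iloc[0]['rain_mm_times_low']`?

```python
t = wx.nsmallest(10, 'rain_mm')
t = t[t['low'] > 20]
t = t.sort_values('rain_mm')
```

2001

take 10 rows with smallest rain_mm:
      city  low  rain_mm
3   Denver  -11       19
0   Madrid   23       87
8    Perth   23       98
10  Madrid   19      134
11   Lagos   13      141
4    Tokyo   20      151
2    Tokyo    4      154
5     Oslo   -3      168
7    Tokyo   17      214
6     Oslo  -22      266
filter rows where low > 20:
     city  low  rain_mm
0  Madrid   23       87
8   Perth   23       98
sort by rain_mm:
     city  low  rain_mm
0  Madrid   23       87
8   Perth   23       98
add column rain_mm_times_low = t['rain_mm'] * t['low']:
     city  low  rain_mm  rain_mm_times_low
0  Madrid   23       87               2001
8   Perth   23       98               2254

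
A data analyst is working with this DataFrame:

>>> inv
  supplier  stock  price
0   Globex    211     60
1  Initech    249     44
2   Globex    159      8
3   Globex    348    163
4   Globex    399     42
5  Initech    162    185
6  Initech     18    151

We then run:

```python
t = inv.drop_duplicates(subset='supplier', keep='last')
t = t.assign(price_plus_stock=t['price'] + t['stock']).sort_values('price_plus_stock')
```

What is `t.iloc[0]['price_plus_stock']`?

drop duplicate supplier (keep=last):
  supplier  stock  price
4   Globex    399     42
6  Initech     18    151
add column price_plus_stock = t['price'] + t['stock']:
  supplier  stock  price  price_plus_stock
4   Globex    399     42               441
6  Initech     18    151               169
sort by price_plus_stock:
  supplier  stock  price  price_plus_stock
6  Initech     18    151               169
4   Globex    399     42               441
Reading off the value at position 0, column 'price_plus_stock', we get 169.

169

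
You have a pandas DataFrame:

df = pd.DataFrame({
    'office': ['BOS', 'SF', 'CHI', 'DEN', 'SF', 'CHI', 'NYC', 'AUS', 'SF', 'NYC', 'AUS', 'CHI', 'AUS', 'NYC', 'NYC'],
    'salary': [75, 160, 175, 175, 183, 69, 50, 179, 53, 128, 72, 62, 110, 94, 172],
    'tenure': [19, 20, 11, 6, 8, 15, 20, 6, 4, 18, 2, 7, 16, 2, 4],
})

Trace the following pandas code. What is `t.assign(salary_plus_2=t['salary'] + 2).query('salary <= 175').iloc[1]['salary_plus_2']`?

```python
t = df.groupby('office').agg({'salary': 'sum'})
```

group by office, sum of salary:
        salary
office        
AUS        361
BOS         75
CHI        306
DEN        175
NYC        444
SF         396
add column salary_plus_2 = t['salary'] + 2:
        salary  salary_plus_2
office                       
AUS        361            363
BOS         75             77
CHI        306            308
DEN        175            177
NYC        444            446
SF         396            398
filter rows where salary <= 175:
        salary  salary_plus_2
office                       
BOS         75             77
DEN        175            177

177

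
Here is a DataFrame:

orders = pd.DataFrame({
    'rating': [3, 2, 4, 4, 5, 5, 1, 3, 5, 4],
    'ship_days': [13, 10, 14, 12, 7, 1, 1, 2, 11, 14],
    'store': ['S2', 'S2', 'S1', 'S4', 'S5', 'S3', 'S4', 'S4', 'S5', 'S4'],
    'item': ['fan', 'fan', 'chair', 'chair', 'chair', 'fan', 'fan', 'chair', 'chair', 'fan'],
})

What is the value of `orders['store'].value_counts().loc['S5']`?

value_counts of store:
store
S4    4
S2    2
S5    2
S1    1
S3    1
Name: count, dtype: int64
Taking the value at index 'S5' gives 2.

2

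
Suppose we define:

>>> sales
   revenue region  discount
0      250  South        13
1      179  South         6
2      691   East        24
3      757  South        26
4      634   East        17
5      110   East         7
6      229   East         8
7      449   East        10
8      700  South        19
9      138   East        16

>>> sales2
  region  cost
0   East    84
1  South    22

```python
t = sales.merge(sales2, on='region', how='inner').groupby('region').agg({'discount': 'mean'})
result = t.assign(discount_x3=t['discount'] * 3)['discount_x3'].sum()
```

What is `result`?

89.0

merge on 'region' (how='inner') → 10 rows:
   revenue region  discount  cost
0      250  South        13    22
1      179  South         6    22
2      691   East        24    84
3      757  South        26    22
4      634   East        17    84
5      110   East         7    84
6      229   East         8    84
7      449   East        10    84
8      700  South        19    22
9      138   East        16    84
group by region, mean of discount:
         discount
region           
East    13.666667
South   16.000000
add column discount_x3 = t['discount'] * 3:
         discount  discount_x3
region                        
East    13.666667         41.0
South   16.000000         48.0
Hence 89.0.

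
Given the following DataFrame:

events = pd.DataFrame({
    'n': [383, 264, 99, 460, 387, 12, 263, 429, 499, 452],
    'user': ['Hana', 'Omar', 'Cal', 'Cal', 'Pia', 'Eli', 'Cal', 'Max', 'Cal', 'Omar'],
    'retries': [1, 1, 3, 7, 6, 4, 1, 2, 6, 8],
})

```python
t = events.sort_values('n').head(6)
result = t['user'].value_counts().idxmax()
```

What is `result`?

Cal

sort by n:
     n  user  retries
5   12   Eli        4
2   99   Cal        3
6  263   Cal        1
1  264  Omar        1
0  383  Hana        1
4  387   Pia        6
7  429   Max        2
9  452  Omar        8
3  460   Cal        7
8  499   Cal        6
take first 6 rows:
     n  user  retries
5   12   Eli        4
2   99   Cal        3
6  263   Cal        1
1  264  Omar        1
0  383  Hana        1
4  387   Pia        6
value_counts of user:
user
Cal     2
Eli     1
Omar    1
Hana    1
Pia     1
Name: count, dtype: int64
Taking the label with the largest value gives Cal.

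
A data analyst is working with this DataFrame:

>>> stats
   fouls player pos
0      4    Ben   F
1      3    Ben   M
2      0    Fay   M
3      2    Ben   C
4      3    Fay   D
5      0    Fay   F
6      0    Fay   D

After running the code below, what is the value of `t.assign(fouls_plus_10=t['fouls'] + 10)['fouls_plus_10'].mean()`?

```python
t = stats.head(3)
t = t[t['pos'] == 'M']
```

take first 3 rows:
   fouls player pos
0      4    Ben   F
1      3    Ben   M
2      0    Fay   M
filter rows where pos == 'M':
   fouls player pos
1      3    Ben   M
2      0    Fay   M
add column fouls_plus_10 = t['fouls'] + 10:
   fouls player pos  fouls_plus_10
1      3    Ben   M             13
2      0    Fay   M             10
The mean of column 'fouls_plus_10' is 11.5.

11.5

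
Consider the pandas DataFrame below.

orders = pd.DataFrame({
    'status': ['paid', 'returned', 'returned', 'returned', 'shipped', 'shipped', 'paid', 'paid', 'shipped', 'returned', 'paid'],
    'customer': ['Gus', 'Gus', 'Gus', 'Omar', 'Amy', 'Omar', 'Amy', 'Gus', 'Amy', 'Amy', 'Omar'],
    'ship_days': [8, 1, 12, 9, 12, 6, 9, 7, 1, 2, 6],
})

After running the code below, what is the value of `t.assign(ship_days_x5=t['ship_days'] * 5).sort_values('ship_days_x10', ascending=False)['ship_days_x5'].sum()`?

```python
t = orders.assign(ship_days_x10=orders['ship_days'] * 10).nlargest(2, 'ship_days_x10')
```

add column ship_days_x10 = orders['ship_days'] * 10:
      status customer  ship_days  ship_days_x10
0       paid      Gus          8             80
1   returned      Gus          1             10
2   returned      Gus         12            120
3   returned     Omar          9             90
4    shipped      Amy         12            120
5    shipped     Omar          6             60
6       paid      Amy          9             90
7       paid      Gus          7             70
8    shipped      Amy          1             10
9   returned      Amy          2             20
10      paid     Omar          6             60
take 2 rows with largest ship_days_x10:
     status customer  ship_days  ship_days_x10
2  returned      Gus         12            120
4   shipped      Amy         12            120
add column ship_days_x5 = t['ship_days'] * 5:
     status customer  ship_days  ship_days_x10  ship_days_x5
2  returned      Gus         12            120            60
4   shipped      Amy         12            120            60
sort by ship_days_x10 descending:
     status customer  ship_days  ship_days_x10  ship_days_x5
2  returned      Gus         12            120            60
4   shipped      Amy         12            120            60
Taking the sum of column 'ship_days_x5' gives 120.

120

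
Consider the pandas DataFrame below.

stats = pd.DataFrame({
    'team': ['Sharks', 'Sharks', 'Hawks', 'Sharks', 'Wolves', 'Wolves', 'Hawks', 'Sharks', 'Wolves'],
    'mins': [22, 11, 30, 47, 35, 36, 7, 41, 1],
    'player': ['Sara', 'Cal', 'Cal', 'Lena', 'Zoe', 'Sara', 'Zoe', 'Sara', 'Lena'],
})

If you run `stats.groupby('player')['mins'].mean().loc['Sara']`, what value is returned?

33.0

group by player, mean of mins:
player
Cal     20.5
Lena    24.0
Sara    33.0
Zoe     21.0
Name: mins, dtype: float64
So loc['Sara'] = 33.0.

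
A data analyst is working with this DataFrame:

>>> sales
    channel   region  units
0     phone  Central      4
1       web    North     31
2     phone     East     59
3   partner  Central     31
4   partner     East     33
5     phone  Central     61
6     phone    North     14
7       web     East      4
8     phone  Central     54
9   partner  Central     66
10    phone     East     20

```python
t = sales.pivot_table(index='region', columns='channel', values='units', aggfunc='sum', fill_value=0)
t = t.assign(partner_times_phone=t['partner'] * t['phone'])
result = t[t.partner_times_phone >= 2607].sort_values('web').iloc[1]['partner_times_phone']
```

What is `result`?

2607

pivot: rows=region, cols=channel, sum(units):
channel  partner  phone  web
region                      
Central       97    119    0
East          33     79    4
North          0     14   31
add column partner_times_phone = t['partner'] * t['phone']:
channel  partner  phone  web  partner_times_phone
region                                           
Central       97    119    0                11543
East          33     79    4                 2607
North          0     14   31                    0
filter rows where partner_times_phone >= 2607:
channel  partner  phone  web  partner_times_phone
region                                           
Central       97    119    0                11543
East          33     79    4                 2607
sort by web:
channel  partner  phone  web  partner_times_phone
region                                           
Central       97    119    0                11543
East          33     79    4                 2607
Finally, value at position 1, column 'partner_times_phone' = 2607.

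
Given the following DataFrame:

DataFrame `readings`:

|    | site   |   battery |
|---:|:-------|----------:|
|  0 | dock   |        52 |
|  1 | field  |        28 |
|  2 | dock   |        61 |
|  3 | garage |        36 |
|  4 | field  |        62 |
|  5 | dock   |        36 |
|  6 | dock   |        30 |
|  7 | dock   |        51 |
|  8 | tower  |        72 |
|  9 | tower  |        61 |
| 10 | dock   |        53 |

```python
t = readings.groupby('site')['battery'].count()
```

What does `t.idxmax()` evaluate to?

group by site, count of battery:
site
dock      6
field     2
garage    1
tower     2
Name: battery, dtype: int64

dock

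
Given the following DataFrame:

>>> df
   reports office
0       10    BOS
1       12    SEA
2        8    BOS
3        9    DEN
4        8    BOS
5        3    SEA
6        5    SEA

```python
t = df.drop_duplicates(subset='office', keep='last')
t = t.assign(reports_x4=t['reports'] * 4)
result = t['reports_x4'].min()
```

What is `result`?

20

drop duplicate office (keep=last):
   reports office
3        9    DEN
4        8    BOS
6        5    SEA
add column reports_x4 = t['reports'] * 4:
   reports office  reports_x4
3        9    DEN          36
4        8    BOS          32
6        5    SEA          20
min of column 'reports_x4' → 20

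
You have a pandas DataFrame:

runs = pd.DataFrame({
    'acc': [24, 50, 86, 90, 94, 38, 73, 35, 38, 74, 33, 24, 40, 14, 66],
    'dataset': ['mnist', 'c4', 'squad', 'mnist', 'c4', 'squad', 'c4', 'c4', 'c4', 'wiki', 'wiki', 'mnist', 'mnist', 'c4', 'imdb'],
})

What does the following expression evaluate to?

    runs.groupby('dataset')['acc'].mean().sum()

group by dataset, mean of acc:
dataset
c4       50.666667
imdb     66.000000
mnist    44.500000
squad    62.000000
wiki     53.500000
Name: acc, dtype: float64

276.666666667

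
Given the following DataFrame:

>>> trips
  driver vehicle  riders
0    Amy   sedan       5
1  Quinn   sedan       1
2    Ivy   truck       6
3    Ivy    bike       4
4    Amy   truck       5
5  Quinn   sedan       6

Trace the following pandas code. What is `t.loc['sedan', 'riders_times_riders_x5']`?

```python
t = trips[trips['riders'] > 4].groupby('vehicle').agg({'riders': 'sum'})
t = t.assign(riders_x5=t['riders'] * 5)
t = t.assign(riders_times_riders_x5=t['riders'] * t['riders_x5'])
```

605

filter rows where riders > 4:
  driver vehicle  riders
0    Amy   sedan       5
2    Ivy   truck       6
4    Amy   truck       5
5  Quinn   sedan       6
group by vehicle, sum of riders:
         riders
vehicle        
sedan        11
truck        11
add column riders_x5 = t['riders'] * 5:
         riders  riders_x5
vehicle                   
sedan        11         55
truck        11         55
add column riders_times_riders_x5 = t['riders'] * t['riders_x5']:
         riders  riders_x5  riders_times_riders_x5
vehicle                                           
sedan        11         55                     605
truck        11         55                     605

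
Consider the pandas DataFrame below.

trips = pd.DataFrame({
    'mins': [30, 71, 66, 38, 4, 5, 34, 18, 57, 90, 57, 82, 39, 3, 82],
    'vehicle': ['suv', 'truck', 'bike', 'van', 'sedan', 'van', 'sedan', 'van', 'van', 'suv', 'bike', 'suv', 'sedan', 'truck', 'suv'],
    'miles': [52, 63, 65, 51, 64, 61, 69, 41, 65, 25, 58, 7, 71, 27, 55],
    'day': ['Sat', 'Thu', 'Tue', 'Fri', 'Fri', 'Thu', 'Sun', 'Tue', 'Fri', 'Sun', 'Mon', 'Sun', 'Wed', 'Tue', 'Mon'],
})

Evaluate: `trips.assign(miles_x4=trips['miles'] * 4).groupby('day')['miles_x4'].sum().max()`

add column miles_x4 = trips['miles'] * 4:
    mins vehicle  miles  day  miles_x4
0     30     suv     52  Sat       208
1     71   truck     63  Thu       252
2     66    bike     65  Tue       260
3     38     van     51  Fri       204
4      4   sedan     64  Fri       256
5      5     van     61  Thu       244
6     34   sedan     69  Sun       276
7     18     van     41  Tue       164
8     57     van     65  Fri       260
9     90     suv     25  Sun       100
10    57    bike     58  Mon       232
11    82     suv      7  Sun        28
12    39   sedan     71  Wed       284
13     3   truck     27  Tue       108
14    82     suv     55  Mon       220
group by day, sum of miles_x4:
day
Fri    720
Mon    452
Sat    208
Sun    404
Thu    496
Tue    532
Wed    284
Name: miles_x4, dtype: int64
Finally, max of the resulting series = 720.

720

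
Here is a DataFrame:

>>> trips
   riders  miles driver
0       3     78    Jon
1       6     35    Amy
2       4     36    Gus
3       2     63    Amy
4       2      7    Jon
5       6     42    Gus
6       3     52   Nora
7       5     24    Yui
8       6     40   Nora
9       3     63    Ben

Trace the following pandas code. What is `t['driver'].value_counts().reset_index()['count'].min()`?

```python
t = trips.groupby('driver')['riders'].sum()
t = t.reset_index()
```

1

group by driver, sum of riders:
driver
Amy      8
Ben      3
Gus     10
Jon      5
Nora     9
Yui      5
Name: riders, dtype: int64
reset_index():
  driver  riders
0    Amy       8
1    Ben       3
2    Gus      10
3    Jon       5
4   Nora       9
5    Yui       5
value_counts of driver:
driver
Amy     1
Ben     1
Gus     1
Jon     1
Nora    1
Yui     1
Name: count, dtype: int64
reset_index():
  driver  count
0    Amy      1
1    Ben      1
2    Gus      1
3    Jon      1
4   Nora      1
5    Yui      1
min of column 'count' → 1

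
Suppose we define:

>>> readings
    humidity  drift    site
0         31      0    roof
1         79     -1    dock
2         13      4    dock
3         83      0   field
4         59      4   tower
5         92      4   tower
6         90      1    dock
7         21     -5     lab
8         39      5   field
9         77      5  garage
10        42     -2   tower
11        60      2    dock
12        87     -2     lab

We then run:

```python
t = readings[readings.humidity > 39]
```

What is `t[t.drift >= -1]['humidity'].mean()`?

filter rows where humidity > 39:
    humidity  drift    site
1         79     -1    dock
3         83      0   field
4         59      4   tower
5         92      4   tower
6         90      1    dock
9         77      5  garage
10        42     -2   tower
11        60      2    dock
12        87     -2     lab
filter rows where drift >= -1:
    humidity  drift    site
1         79     -1    dock
3         83      0   field
4         59      4   tower
5         92      4   tower
6         90      1    dock
9         77      5  garage
11        60      2    dock

77.1428571429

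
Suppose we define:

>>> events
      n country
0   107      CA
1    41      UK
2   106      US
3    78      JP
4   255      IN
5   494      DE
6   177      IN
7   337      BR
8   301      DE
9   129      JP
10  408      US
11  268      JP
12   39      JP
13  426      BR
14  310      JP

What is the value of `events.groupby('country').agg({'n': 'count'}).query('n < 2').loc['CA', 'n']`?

1

group by country, count of n:
         n
country   
BR       2
CA       1
DE       2
IN       2
JP       5
UK       1
US       2
filter rows where n < 2:
         n
country   
CA       1
UK       1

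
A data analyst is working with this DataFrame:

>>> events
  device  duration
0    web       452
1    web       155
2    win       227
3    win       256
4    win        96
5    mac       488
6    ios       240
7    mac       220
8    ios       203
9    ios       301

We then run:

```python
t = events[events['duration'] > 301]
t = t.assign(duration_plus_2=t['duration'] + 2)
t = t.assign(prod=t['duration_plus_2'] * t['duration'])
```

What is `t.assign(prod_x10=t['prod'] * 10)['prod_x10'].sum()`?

4443280

filter rows where duration > 301:
  device  duration
0    web       452
5    mac       488
add column duration_plus_2 = t['duration'] + 2:
  device  duration  duration_plus_2
0    web       452              454
5    mac       488              490
add column prod = t['duration_plus_2'] * t['duration']:
  device  duration  duration_plus_2    prod
0    web       452              454  205208
5    mac       488              490  239120
add column prod_x10 = t['prod'] * 10:
  device  duration  duration_plus_2    prod  prod_x10
0    web       452              454  205208   2052080
5    mac       488              490  239120   2391200
Finally, sum of column 'prod_x10' = 4443280.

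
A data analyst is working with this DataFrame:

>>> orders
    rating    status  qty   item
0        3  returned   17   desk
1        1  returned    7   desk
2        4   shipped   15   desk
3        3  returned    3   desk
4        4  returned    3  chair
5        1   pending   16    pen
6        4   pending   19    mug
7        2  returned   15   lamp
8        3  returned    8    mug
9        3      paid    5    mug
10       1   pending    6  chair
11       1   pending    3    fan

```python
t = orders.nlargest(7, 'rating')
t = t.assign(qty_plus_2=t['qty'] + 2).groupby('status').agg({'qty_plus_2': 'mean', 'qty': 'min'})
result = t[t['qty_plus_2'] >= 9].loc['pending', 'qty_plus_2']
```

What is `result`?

21.0

take 7 rows with largest rating:
   rating    status  qty   item
2       4   shipped   15   desk
4       4  returned    3  chair
6       4   pending   19    mug
0       3  returned   17   desk
3       3  returned    3   desk
8       3  returned    8    mug
9       3      paid    5    mug
add column qty_plus_2 = t['qty'] + 2:
   rating    status  qty   item  qty_plus_2
2       4   shipped   15   desk          17
4       4  returned    3  chair           5
6       4   pending   19    mug          21
0       3  returned   17   desk          19
3       3  returned    3   desk           5
8       3  returned    8    mug          10
9       3      paid    5    mug           7
group by status: mean(qty_plus_2), min(qty):
          qty_plus_2  qty
status                   
paid            7.00    5
pending        21.00   19
returned        9.75    3
shipped        17.00   15
filter rows where qty_plus_2 >= 9:
          qty_plus_2  qty
status                   
pending        21.00   19
returned        9.75    3
shipped        17.00   15
Taking the value at row 'pending', column 'qty_plus_2' gives 21.0.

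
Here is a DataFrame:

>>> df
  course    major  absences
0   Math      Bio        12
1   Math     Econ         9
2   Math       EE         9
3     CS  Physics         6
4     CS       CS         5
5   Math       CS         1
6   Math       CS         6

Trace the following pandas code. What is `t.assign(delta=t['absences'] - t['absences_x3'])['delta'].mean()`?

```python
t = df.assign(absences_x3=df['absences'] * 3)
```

add column absences_x3 = df['absences'] * 3:
  course    major  absences  absences_x3
0   Math      Bio        12           36
1   Math     Econ         9           27
2   Math       EE         9           27
3     CS  Physics         6           18
4     CS       CS         5           15
5   Math       CS         1            3
6   Math       CS         6           18
add column delta = t['absences'] - t['absences_x3']:
  course    major  absences  absences_x3  delta
0   Math      Bio        12           36    -24
1   Math     Econ         9           27    -18
2   Math       EE         9           27    -18
3     CS  Physics         6           18    -12
4     CS       CS         5           15    -10
5   Math       CS         1            3     -2
6   Math       CS         6           18    -12

-13.7142857143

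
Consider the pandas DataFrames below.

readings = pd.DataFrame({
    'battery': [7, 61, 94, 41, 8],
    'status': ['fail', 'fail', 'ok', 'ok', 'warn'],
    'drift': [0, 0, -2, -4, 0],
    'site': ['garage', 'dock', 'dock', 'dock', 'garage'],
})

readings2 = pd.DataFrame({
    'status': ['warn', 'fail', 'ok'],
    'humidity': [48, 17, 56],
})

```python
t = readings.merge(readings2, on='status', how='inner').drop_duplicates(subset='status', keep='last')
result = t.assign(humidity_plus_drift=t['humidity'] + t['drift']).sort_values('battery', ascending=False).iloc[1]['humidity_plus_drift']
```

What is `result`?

merge on 'status' (how='inner') → 5 rows:
   battery status  drift    site  humidity
0        7   fail      0  garage        17
1       61   fail      0    dock        17
2       94     ok     -2    dock        56
3       41     ok     -4    dock        56
4        8   warn      0  garage        48
drop duplicate status (keep=last):
   battery status  drift    site  humidity
1       61   fail      0    dock        17
3       41     ok     -4    dock        56
4        8   warn      0  garage        48
add column humidity_plus_drift = t['humidity'] + t['drift']:
   battery status  drift    site  humidity  humidity_plus_drift
1       61   fail      0    dock        17                   17
3       41     ok     -4    dock        56                   52
4        8   warn      0  garage        48                   48
sort by battery descending:
   battery status  drift    site  humidity  humidity_plus_drift
1       61   fail      0    dock        17                   17
3       41     ok     -4    dock        56                   52
4        8   warn      0  garage        48                   48
Hence 52.

52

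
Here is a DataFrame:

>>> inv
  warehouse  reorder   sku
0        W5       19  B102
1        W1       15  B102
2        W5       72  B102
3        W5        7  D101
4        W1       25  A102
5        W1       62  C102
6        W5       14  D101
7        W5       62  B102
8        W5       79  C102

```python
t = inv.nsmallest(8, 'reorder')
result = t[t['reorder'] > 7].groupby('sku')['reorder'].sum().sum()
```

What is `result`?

take 8 rows with smallest reorder:
  warehouse  reorder   sku
3        W5        7  D101
6        W5       14  D101
1        W1       15  B102
0        W5       19  B102
4        W1       25  A102
5        W1       62  C102
7        W5       62  B102
2        W5       72  B102
filter rows where reorder > 7:
  warehouse  reorder   sku
6        W5       14  D101
1        W1       15  B102
0        W5       19  B102
4        W1       25  A102
5        W1       62  C102
7        W5       62  B102
2        W5       72  B102
group by sku, sum of reorder:
sku
A102     25
B102    168
C102     62
D101     14
Name: reorder, dtype: int64
Then the sum of the resulting series: 269

269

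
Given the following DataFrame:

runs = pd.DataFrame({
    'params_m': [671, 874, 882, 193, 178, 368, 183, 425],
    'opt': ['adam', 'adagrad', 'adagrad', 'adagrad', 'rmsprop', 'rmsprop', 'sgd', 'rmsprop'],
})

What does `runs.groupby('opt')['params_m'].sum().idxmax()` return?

adagrad

group by opt, sum of params_m:
opt
adagrad    1949
adam        671
rmsprop     971
sgd         183
Name: params_m, dtype: int64
Hence adagrad.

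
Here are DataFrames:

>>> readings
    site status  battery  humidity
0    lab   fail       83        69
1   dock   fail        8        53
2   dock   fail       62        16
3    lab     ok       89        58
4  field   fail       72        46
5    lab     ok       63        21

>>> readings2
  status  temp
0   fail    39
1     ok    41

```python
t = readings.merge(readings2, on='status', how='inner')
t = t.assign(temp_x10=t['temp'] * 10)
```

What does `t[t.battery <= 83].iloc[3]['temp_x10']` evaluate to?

390

merge on 'status' (how='inner') → 6 rows:
    site status  battery  humidity  temp
0    lab   fail       83        69    39
1   dock   fail        8        53    39
2   dock   fail       62        16    39
3    lab     ok       89        58    41
4  field   fail       72        46    39
5    lab     ok       63        21    41
add column temp_x10 = t['temp'] * 10:
    site status  battery  humidity  temp  temp_x10
0    lab   fail       83        69    39       390
1   dock   fail        8        53    39       390
2   dock   fail       62        16    39       390
3    lab     ok       89        58    41       410
4  field   fail       72        46    39       390
5    lab     ok       63        21    41       410
filter rows where battery <= 83:
    site status  battery  humidity  temp  temp_x10
0    lab   fail       83        69    39       390
1   dock   fail        8        53    39       390
2   dock   fail       62        16    39       390
4  field   fail       72        46    39       390
5    lab     ok       63        21    41       410
The value at position 3, column 'temp_x10' is 390.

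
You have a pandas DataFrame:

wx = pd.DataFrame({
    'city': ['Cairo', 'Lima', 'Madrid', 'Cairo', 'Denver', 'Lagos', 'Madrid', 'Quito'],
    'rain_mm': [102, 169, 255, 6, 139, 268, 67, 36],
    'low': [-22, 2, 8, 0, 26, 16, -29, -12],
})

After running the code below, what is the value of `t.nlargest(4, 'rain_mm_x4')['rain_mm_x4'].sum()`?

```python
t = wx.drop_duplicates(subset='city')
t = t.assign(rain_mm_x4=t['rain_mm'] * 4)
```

drop duplicate city (keep=first):
     city  rain_mm  low
0   Cairo      102  -22
1    Lima      169    2
2  Madrid      255    8
4  Denver      139   26
5   Lagos      268   16
7   Quito       36  -12
add column rain_mm_x4 = t['rain_mm'] * 4:
     city  rain_mm  low  rain_mm_x4
0   Cairo      102  -22         408
1    Lima      169    2         676
2  Madrid      255    8        1020
4  Denver      139   26         556
5   Lagos      268   16        1072
7   Quito       36  -12         144
take 4 rows with largest rain_mm_x4:
     city  rain_mm  low  rain_mm_x4
5   Lagos      268   16        1072
2  Madrid      255    8        1020
1    Lima      169    2         676
4  Denver      139   26         556
Then the sum of column 'rain_mm_x4': 3324

3324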